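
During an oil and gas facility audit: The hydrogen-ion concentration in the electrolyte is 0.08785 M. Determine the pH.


pH = −log10[H+]
pH = −log10(0.08785) = 1.06

1.06


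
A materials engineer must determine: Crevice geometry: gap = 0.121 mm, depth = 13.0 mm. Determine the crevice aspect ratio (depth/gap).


Aspect ratio = depth / gap
Ratio = 13.0 / 0.121 = 107.4

107.4


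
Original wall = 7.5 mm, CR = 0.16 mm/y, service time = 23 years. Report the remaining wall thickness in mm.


Remaining wall = original − CR × time
t = 7.5 − 0.16*23 = 7.5 − 3.68 = 3.82 mm

3.82 mm


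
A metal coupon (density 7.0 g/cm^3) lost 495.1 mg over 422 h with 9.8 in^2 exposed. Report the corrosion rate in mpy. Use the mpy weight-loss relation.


Apply the mpy weight-loss relation: CR = 534 * W / (D * A * T)
Numerator: 534 * 495.1 = 264383.4
Denominator: 7.0 * 9.8 * 422 = 28949.2
CR = 264383.4 / 28949.2 = 9.13267 mpy

9.13267 mpy


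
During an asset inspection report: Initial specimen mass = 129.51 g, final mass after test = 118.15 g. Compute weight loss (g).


Weight loss = initial − final
WL = 129.51 − 118.15 = 11.36 g

11.36 g


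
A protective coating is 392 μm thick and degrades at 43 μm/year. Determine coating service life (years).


Service life = thickness / degradation rate
Life = 392 / 43 = 9.1 years

9.1 years


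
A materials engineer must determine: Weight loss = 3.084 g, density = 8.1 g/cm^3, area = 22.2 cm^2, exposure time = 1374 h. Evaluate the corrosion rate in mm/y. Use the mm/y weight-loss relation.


Apply the mm/y weight-loss relation: CR = 87600 * W / (D * A * T)
Numerator: 87600 * 3.084 = 270158.4
Denominator: 8.1 * 22.2 * 1374 = 247072.68
CR = 270158.4 / 247072.68 = 1.0934 mm/y

1.0934 mm/y


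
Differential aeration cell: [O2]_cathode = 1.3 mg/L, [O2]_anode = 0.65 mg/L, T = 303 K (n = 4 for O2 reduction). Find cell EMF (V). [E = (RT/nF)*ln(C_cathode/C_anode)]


Apply the Nernst concentration-cell relation: E = (RT/nF)*ln(C_cathode/C_anode)
RT/nF = 8.314*303/(4*96485) = 0.00652729 V
ln(1.3/0.65) = 0.69315
E = 0.00652729 * 0.69315 = 0.00452 V

0.00452 V


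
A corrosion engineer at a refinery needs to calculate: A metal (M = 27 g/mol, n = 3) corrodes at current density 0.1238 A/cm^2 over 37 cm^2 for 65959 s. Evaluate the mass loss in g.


Apply Faraday's law: m = i*A*t*M / (n*F)
Total charge passed Q = i*A*t = 0.1238*37*65959 = 302131.7954 C
m = Q*M/(n*F) = 302131.7954*27/(3*96485) = 28.182 g

28.182 g


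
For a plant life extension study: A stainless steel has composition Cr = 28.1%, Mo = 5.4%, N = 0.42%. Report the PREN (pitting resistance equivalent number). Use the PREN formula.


Apply the PREN formula: PREN = Cr + 3.3*Mo + 16*N
PREN = 28.1 + 3.3*5.4 + 16*0.42
PREN = 28.1 + 17.82 + 6.72 = 52.64

52.64


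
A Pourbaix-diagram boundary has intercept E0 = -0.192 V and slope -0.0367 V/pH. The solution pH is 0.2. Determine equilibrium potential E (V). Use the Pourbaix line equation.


Apply the Pourbaix line equation: E = E0 + slope*pH
E = -0.192 + (-0.0367)*0.2 = -0.192 + (-0.00734) = -0.19934 V
Rounded to 4 decimal places: E = -0.1993 V

-0.1993 V


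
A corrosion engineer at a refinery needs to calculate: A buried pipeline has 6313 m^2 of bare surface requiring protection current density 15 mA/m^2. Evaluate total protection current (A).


I = area * current density, then convert mA → A (÷1000)
I = 6313 * 15 / 1000 = 94.7 A

94.7 A


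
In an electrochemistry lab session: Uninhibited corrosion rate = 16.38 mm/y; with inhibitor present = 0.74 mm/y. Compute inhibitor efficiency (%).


Apply the inhibitor-efficiency definition: IE = (CR_blank − CR_inh)/CR_blank × 100
IE = (16.38 − 0.74) / 16.38 × 100
IE = 15.64 / 16.38 × 100 = 95.5 %

95.5 %


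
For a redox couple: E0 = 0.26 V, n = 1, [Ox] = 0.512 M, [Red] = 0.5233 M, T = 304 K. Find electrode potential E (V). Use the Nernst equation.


Apply the Nernst equation: E = E0 + (RT/nF)*ln([Ox]/[Red])
Step 1: RT/nF = 8.314*304/(1*96485) = 0.02619533 V
Step 2: [Ox]/[Red] = 0.512/0.5233 = 0.978406
Step 3: ln(0.978406) = -0.021831
Step 4: correction = 0.02619533 * -0.021831 = -0.0006 V
E = 0.26 + -0.0006 = 0.2594 V

0.2594 V


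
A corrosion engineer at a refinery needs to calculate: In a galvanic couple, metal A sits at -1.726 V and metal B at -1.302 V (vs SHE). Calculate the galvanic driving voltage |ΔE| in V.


Driving voltage is the absolute potential difference.
|ΔE| = |-1.726 − (-1.302)| = 0.424 V

0.424 V


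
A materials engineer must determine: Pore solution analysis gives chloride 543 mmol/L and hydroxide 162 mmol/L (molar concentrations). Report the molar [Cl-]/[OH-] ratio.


Threshold parameter = [Cl-] / [OH-] (molar basis; both in mmol/L, so units cancel)
Ratio = 543 / 162 = 3.35

3.35


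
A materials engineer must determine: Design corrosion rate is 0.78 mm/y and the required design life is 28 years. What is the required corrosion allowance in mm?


Corrosion allowance = CR × design life
CA = 0.78 * 28 = 21.84 mm

21.84 mm


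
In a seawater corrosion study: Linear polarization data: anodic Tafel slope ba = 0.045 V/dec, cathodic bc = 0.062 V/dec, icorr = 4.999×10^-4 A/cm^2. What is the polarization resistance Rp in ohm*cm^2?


Apply the Stern-Geary equation: Rp = ba*bc / (2.303*icorr*(ba+bc))
ba*bc = 0.045*0.062 = 0.00279
ba+bc = 0.107; 2.303*icorr*(ba+bc) = 2.303*4.999×10^-4*0.107 = 1.2318586×10^-4
Rp = 0.00279 / 1.2318586×10^-4 = 22.65 ohm*cm^2

22.65 ohm*cm^2


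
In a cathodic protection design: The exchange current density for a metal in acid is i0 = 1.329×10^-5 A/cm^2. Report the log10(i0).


i0 = 1.329×10^-5 A/cm^2
log10(i0) = -4.876

-4.876


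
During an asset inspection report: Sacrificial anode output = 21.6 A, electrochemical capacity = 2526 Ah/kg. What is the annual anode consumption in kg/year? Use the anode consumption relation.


Annual consumption = current * hours per year / capacity
Rate = 21.6 * 8760 / 2526 = 74.9 kg/year

74.9 kg/year


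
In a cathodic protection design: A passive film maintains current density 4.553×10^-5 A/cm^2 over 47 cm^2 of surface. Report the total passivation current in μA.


I = i_pass * A, then convert A → μA (×10^6)
I = 4.553×10^-5 * 47 * 10^6 = 2139.91 μA

2139.91 μA


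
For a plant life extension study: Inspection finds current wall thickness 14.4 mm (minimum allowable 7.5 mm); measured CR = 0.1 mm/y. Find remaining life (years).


Apply the remaining-life relation: RL = (t_current − t_min) / CR
RL = (14.4 − 7.5) / 0.1 = 6.9 / 0.1 = 69.0 years

69.0 years


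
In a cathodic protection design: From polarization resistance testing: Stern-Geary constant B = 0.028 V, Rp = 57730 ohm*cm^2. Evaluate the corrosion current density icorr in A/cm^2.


Apply the Stern-Geary relation: icorr = B / Rp
icorr = 0.028 / 57730 = 4.85×10^-7 A/cm^2

4.85×10^-7 A/cm^2


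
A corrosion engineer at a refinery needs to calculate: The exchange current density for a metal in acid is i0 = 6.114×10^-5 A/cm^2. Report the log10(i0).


i0 = 6.114×10^-5 A/cm^2
log10(i0) = -4.214

-4.214


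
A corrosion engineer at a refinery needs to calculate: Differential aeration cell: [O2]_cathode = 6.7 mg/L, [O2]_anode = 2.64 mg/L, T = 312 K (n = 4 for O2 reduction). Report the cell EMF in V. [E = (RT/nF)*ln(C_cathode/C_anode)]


Apply the Nernst concentration-cell relation: E = (RT/nF)*ln(C_cathode/C_anode)
RT/nF = 8.314*312/(4*96485) = 0.00672117 V
ln(6.7/2.64) = 0.93133
E = 0.00672117 * 0.93133 = 0.00626 V

0.00626 V


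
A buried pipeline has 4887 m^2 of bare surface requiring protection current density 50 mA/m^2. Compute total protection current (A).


I = area * current density, then convert mA → A (÷1000)
I = 4887 * 50 / 1000 = 244.35 A

244.35 A


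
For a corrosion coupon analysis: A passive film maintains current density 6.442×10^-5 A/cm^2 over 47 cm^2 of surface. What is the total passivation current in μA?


I = i_pass * A, then convert A → μA (×10^6)
I = 6.442×10^-5 * 47 * 10^6 = 3027.74 μA

3027.74 μA


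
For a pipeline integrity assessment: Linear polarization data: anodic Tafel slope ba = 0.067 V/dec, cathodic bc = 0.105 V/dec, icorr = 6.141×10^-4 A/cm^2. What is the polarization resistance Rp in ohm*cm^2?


Apply the Stern-Geary equation: Rp = ba*bc / (2.303*icorr*(ba+bc))
ba*bc = 0.067*0.105 = 0.007035
ba+bc = 0.172; 2.303*icorr*(ba+bc) = 2.303*6.141×10^-4*0.172 = 2.4325484×10^-4
Rp = 0.007035 / 2.4325484×10^-4 = 28.92 ohm*cm^2

28.92 ohm*cm^2


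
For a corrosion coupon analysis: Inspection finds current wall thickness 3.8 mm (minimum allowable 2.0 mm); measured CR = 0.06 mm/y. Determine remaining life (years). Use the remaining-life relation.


Apply the remaining-life relation: RL = (t_current − t_min) / CR
RL = (3.8 − 2.0) / 0.06 = 1.8 / 0.06 = 30.0 years

30.0 years


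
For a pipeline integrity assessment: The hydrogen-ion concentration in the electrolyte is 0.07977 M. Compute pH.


pH = −log10[H+]
pH = −log10(0.07977) = 1.1

1.1


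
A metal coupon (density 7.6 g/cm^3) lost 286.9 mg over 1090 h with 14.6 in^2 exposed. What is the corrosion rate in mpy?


Apply the mpy weight-loss relation: CR = 534 * W / (D * A * T)
Numerator: 534 * 286.9 = 153204.6
Denominator: 7.6 * 14.6 * 1090 = 120946.4
CR = 153204.6 / 120946.4 = 1.2667 mpy

1.2667 mpy


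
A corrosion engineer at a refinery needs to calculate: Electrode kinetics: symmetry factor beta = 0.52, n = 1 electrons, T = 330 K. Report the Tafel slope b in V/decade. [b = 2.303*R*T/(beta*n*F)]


Apply the Tafel slope relation: b = 2.303*R*T/(beta*n*F)
Numerator: 2.303 * 8.314 * 330 = 6318.56
Denominator: 0.52 * 1 * 96485 = 50172.2
b = 6318.56 / 50172.2 = 0.1259 V/decade

0.1259 V/decade


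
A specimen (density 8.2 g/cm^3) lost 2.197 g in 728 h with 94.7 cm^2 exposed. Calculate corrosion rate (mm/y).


Apply the mm/y weight-loss relation: CR = 87600 * W / (D * A * T)
Numerator: 87600 * 2.197 = 192457.2
Denominator: 8.2 * 94.7 * 728 = 565321.12
CR = 192457.2 / 565321.12 = 0.3404 mm/y

0.3404 mm/y


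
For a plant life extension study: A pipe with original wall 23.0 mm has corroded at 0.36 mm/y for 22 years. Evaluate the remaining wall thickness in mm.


Remaining wall = original − CR × time
t = 23.0 − 0.36*22 = 23.0 − 7.92 = 15.08 mm

15.08 mm


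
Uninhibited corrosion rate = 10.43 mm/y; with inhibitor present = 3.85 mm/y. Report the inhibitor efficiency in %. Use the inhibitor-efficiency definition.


Apply the inhibitor-efficiency definition: IE = (CR_blank − CR_inh)/CR_blank × 100
IE = (10.43 − 3.85) / 10.43 × 100
IE = 6.58 / 10.43 × 100 = 63.1 %

63.1 %


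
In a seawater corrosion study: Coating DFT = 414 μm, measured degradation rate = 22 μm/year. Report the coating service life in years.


Service life = thickness / degradation rate
Life = 414 / 22 = 18.8 years

18.8 years


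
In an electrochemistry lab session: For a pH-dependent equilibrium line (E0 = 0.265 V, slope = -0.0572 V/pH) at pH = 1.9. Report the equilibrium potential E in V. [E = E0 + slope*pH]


Apply the Pourbaix line equation: E = E0 + slope*pH
E = 0.265 + (-0.0572)*1.9 = 0.265 + (-0.10868) = 0.15632 V
Rounded to 3 decimal places: E = 0.156 V

0.156 V


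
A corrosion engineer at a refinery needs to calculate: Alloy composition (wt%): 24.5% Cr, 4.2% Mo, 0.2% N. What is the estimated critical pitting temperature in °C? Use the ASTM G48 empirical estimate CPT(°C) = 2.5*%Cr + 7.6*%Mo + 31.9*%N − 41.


Apply the ASTM G48 empirical CPT estimate: CPT(°C) = 2.5*%Cr + 7.6*%Mo + 31.9*%N − 41
2.5*24.5 = 61.25; 7.6*4.2 = 31.92; 31.9*0.2 = 6.38
CPT = 61.25 + 31.92 + 6.38 − 41 = 58.55 °C
Rounded to 0.1 °C: CPT ≈ 58.6 °C

58.6 °C


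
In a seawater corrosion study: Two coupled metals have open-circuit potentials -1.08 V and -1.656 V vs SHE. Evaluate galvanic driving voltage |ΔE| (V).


Driving voltage is the absolute potential difference.
|ΔE| = |-1.08 − (-1.656)| = 0.576 V

0.576 V


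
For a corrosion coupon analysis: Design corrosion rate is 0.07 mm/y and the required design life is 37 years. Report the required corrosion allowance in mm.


Corrosion allowance = CR × design life
CA = 0.07 * 37 = 2.59 mm

2.59 mm


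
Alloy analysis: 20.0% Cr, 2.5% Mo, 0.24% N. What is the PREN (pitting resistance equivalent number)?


Apply the PREN formula: PREN = Cr + 3.3*Mo + 16*N
PREN = 20.0 + 3.3*2.5 + 16*0.24
PREN = 20.0 + 8.25 + 3.84 = 32.09

32.09


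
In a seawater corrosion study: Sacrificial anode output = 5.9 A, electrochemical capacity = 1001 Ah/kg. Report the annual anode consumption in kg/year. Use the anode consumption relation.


Annual consumption = current * hours per year / capacity
Rate = 5.9 * 8760 / 1001 = 51.6 kg/year

51.6 kg/year


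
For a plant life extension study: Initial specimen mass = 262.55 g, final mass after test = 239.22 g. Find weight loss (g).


Weight loss = initial − final
WL = 262.55 − 239.22 = 23.33 g

23.33 g


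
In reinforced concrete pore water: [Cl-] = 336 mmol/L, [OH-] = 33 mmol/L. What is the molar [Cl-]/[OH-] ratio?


Threshold parameter = [Cl-] / [OH-] (molar basis; both in mmol/L, so units cancel)
Ratio = 336 / 33 = 10.18

10.18


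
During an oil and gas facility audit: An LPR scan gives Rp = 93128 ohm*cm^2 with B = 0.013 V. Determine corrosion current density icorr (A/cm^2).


Apply the Stern-Geary relation: icorr = B / Rp
icorr = 0.013 / 93128 = 1.396×10^-7 A/cm^2

1.396×10^-7 A/cm^2


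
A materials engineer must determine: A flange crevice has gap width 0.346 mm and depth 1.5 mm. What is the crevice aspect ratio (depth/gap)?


Aspect ratio = depth / gap
Ratio = 1.5 / 0.346 = 4.3

4.3


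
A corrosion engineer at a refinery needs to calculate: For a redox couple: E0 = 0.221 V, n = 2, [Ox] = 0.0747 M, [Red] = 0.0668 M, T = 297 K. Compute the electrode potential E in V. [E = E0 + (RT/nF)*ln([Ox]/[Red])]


Apply the Nernst equation: E = E0 + (RT/nF)*ln([Ox]/[Red])
Step 1: RT/nF = 8.314*297/(2*96485) = 0.01279607 V
Step 2: [Ox]/[Red] = 0.0747/0.0668 = 1.118263
Step 3: ln(1.118263) = 0.111777
Step 4: correction = 0.01279607 * 0.111777 = 0.0014 V
E = 0.221 + 0.0014 = 0.2224 V

0.2224 V


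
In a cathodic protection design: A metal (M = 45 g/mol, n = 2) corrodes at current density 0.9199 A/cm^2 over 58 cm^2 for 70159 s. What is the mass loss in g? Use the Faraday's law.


Apply Faraday's law: m = i*A*t*M / (n*F)
Total charge passed Q = i*A*t = 0.9199*58*70159 = 3743277.3178 C
m = Q*M/(n*F) = 3743277.3178*45/(2*96485) = 872.921 g

872.921 g


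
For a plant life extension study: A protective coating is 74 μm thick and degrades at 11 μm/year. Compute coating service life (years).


Service life = thickness / degradation rate
Life = 74 / 11 = 6.7 years

6.7 years


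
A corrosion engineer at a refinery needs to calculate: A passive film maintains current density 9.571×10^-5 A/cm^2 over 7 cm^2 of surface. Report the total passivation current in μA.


I = i_pass * A, then convert A → μA (×10^6)
I = 9.571×10^-5 * 7 * 10^6 = 669.97 μA

669.97 μA


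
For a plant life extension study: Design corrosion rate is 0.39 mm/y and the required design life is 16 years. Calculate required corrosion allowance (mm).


Corrosion allowance = CR × design life
CA = 0.39 * 16 = 6.24 mm

6.24 mm


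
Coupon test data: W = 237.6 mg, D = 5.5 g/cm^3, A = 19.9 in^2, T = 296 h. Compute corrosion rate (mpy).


Apply the mpy weight-loss relation: CR = 534 * W / (D * A * T)
Numerator: 534 * 237.6 = 126878.4
Denominator: 5.5 * 19.9 * 296 = 32397.2
CR = 126878.4 / 32397.2 = 3.9163 mpy

3.9163 mpy


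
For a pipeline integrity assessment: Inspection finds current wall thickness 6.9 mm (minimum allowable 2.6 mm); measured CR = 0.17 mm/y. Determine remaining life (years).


Apply the remaining-life relation: RL = (t_current − t_min) / CR
RL = (6.9 − 2.6) / 0.17 = 4.3 / 0.17 = 25.3 years

25.3 years


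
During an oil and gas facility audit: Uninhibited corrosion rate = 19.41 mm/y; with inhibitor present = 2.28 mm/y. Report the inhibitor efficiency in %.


Apply the inhibitor-efficiency definition: IE = (CR_blank − CR_inh)/CR_blank × 100
IE = (19.41 − 2.28) / 19.41 × 100
IE = 17.13 / 19.41 × 100 = 88.3 %

88.3 %


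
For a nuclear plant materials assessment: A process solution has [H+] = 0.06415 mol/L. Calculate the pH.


pH = −log10[H+]
pH = −log10(0.06415) = 1.19

1.19


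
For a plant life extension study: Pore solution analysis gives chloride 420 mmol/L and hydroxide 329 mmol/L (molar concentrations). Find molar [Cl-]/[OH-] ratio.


Threshold parameter = [Cl-] / [OH-] (molar basis; both in mmol/L, so units cancel)
Ratio = 420 / 329 = 1.28

1.28


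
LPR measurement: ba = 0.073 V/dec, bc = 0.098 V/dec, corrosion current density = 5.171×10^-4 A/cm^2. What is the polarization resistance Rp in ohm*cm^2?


Apply the Stern-Geary equation: Rp = ba*bc / (2.303*icorr*(ba+bc))
ba*bc = 0.073*0.098 = 0.007154
ba+bc = 0.171; 2.303*icorr*(ba+bc) = 2.303*5.171×10^-4*0.171 = 2.036407×10^-4
Rp = 0.007154 / 2.036407×10^-4 = 35.13 ohm*cm^2

35.13 ohm*cm^2


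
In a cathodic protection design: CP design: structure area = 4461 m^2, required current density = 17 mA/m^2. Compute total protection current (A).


I = area * current density, then convert mA → A (÷1000)
I = 4461 * 17 / 1000 = 75.84 A

75.84 A


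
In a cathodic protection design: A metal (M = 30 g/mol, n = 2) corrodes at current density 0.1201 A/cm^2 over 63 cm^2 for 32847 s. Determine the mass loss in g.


Apply Faraday's law: m = i*A*t*M / (n*F)
Total charge passed Q = i*A*t = 0.1201*63*32847 = 248530.2561 C
m = Q*M/(n*F) = 248530.2561*30/(2*96485) = 38.63765 g

38.63765 g


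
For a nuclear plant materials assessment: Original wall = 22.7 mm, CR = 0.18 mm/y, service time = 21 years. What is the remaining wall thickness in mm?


Remaining wall = original − CR × time
t = 22.7 − 0.18*21 = 22.7 − 3.78 = 18.92 mm

18.92 mm


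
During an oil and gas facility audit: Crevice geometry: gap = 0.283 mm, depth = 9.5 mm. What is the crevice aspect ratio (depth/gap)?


Aspect ratio = depth / gap
Ratio = 9.5 / 0.283 = 33.6

33.6


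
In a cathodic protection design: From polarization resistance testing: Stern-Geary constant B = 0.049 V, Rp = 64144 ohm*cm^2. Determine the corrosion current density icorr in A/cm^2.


Apply the Stern-Geary relation: icorr = B / Rp
icorr = 0.049 / 64144 = 7.639×10^-7 A/cm^2

7.639×10^-7 A/cm^2


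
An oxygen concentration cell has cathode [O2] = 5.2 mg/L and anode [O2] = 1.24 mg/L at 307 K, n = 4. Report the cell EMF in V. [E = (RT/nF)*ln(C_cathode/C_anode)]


Apply the Nernst concentration-cell relation: E = (RT/nF)*ln(C_cathode/C_anode)
RT/nF = 8.314*307/(4*96485) = 0.00661346 V
ln(5.2/1.24) = 1.43355
E = 0.00661346 * 1.43355 = 0.00948 V

0.00948 V


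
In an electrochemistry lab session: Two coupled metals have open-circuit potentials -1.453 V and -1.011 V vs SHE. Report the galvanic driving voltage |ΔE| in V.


Driving voltage is the absolute potential difference.
|ΔE| = |-1.453 − (-1.011)| = 0.442 V

0.442 V


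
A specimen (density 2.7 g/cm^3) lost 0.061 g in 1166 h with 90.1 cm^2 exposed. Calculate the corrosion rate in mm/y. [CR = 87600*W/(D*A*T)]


Apply the mm/y weight-loss relation: CR = 87600 * W / (D * A * T)
Numerator: 87600 * 0.061 = 5343.6
Denominator: 2.7 * 90.1 * 1166 = 283652.82
CR = 5343.6 / 283652.82 = 0.0188 mm/y

0.0188 mm/y


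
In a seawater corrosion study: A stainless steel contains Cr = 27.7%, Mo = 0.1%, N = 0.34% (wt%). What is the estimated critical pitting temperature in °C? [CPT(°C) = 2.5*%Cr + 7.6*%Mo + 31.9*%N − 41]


Apply the ASTM G48 empirical CPT estimate: CPT(°C) = 2.5*%Cr + 7.6*%Mo + 31.9*%N − 41
2.5*27.7 = 69.25; 7.6*0.1 = 0.76; 31.9*0.34 = 10.846
CPT = 69.25 + 0.76 + 10.846 − 41 = 39.856 °C
Rounded to 0.1 °C: CPT ≈ 39.9 °C

39.9 °C


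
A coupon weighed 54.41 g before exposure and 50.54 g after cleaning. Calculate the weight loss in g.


Weight loss = initial − final
WL = 54.41 − 50.54 = 3.87 g

3.87 g


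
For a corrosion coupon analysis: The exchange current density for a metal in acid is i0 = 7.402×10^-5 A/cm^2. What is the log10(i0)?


i0 = 7.402×10^-5 A/cm^2
log10(i0) = -4.131

-4.131


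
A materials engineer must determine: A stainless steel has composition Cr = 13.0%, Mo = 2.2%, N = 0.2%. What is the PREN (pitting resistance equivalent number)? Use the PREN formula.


Apply the PREN formula: PREN = Cr + 3.3*Mo + 16*N
PREN = 13.0 + 3.3*2.2 + 16*0.2
PREN = 13.0 + 7.26 + 3.2 = 23.46

23.46


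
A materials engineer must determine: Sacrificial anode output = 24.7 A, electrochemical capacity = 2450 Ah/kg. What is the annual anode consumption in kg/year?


Annual consumption = current * hours per year / capacity
Rate = 24.7 * 8760 / 2450 = 88.3 kg/year

88.3 kg/year


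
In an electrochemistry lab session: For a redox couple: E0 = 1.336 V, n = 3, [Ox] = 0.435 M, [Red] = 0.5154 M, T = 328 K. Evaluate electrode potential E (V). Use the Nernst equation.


Apply the Nernst equation: E = E0 + (RT/nF)*ln([Ox]/[Red])
Step 1: RT/nF = 8.314*328/(3*96485) = 0.00942113 V
Step 2: [Ox]/[Red] = 0.435/0.5154 = 0.844005
Step 3: ln(0.844005) = -0.169597
Step 4: correction = 0.00942113 * -0.169597 = -0.002 V
E = 1.336 + -0.002 = 1.334 V

1.334 V


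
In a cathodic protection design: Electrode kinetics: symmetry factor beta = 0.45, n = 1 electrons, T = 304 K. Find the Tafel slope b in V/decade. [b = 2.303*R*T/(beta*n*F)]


Apply the Tafel slope relation: b = 2.303*R*T/(beta*n*F)
Numerator: 2.303 * 8.314 * 304 = 5820.73
Denominator: 0.45 * 1 * 96485 = 43418.25
b = 5820.73 / 43418.25 = 0.134 V/decade

0.134 V/decade


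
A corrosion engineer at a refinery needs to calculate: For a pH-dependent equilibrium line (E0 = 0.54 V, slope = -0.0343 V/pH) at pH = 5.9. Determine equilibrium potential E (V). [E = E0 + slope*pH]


Apply the Pourbaix line equation: E = E0 + slope*pH
E = 0.54 + (-0.0343)*5.9 = 0.54 + (-0.20237) = 0.33763 V
Rounded to 4 decimal places: E = 0.3376 V

0.3376 V


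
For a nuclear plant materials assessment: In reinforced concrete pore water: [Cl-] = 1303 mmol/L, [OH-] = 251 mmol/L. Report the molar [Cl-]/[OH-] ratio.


Threshold parameter = [Cl-] / [OH-] (molar basis; both in mmol/L, so units cancel)
Ratio = 1303 / 251 = 5.19

5.19


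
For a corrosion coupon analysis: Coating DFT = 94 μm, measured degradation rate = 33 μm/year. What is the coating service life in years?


Service life = thickness / degradation rate
Life = 94 / 33 = 2.8 years

2.8 years


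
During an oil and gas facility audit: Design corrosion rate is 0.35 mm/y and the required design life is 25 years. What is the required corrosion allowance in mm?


Corrosion allowance = CR × design life
CA = 0.35 * 25 = 8.75 mm

8.75 mm


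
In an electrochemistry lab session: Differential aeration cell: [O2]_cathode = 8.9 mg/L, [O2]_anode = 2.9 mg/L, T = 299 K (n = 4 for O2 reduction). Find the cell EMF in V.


Apply the Nernst concentration-cell relation: E = (RT/nF)*ln(C_cathode/C_anode)
RT/nF = 8.314*299/(4*96485) = 0.00644112 V
ln(8.9/2.9) = 1.12134
E = 0.00644112 * 1.12134 = 0.00722 V

0.00722 V


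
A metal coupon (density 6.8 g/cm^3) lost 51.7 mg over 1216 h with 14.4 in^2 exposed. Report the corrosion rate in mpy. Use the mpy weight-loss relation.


Apply the mpy weight-loss relation: CR = 534 * W / (D * A * T)
Numerator: 534 * 51.7 = 27607.8
Denominator: 6.8 * 14.4 * 1216 = 119070.72
CR = 27607.8 / 119070.72 = 0.2319 mpy

0.2319 mpy


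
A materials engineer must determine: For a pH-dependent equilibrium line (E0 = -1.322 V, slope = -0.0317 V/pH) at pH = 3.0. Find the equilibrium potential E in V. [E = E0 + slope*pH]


Apply the Pourbaix line equation: E = E0 + slope*pH
E = -1.322 + (-0.0317)*3.0 = -1.322 + (-0.0951) = -1.4171 V
Rounded to 4 decimal places: E = -1.4171 V

-1.4171 V


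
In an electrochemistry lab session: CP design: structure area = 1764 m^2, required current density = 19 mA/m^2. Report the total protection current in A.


I = area * current density, then convert mA → A (÷1000)
I = 1764 * 19 / 1000 = 33.52 A

33.52 A


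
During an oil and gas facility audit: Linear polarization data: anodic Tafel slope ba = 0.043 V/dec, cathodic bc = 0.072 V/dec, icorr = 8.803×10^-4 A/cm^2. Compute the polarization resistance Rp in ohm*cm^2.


Apply the Stern-Geary equation: Rp = ba*bc / (2.303*icorr*(ba+bc))
ba*bc = 0.043*0.072 = 0.003096
ba+bc = 0.115; 2.303*icorr*(ba+bc) = 2.303*8.803×10^-4*0.115 = 2.3314305×10^-4
Rp = 0.003096 / 2.3314305×10^-4 = 13.28 ohm*cm^2

13.28 ohm*cm^2


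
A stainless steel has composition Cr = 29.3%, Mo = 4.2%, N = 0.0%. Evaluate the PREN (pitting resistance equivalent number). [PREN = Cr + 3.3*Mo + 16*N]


Apply the PREN formula: PREN = Cr + 3.3*Mo + 16*N
PREN = 29.3 + 3.3*4.2 + 16*0.0
PREN = 29.3 + 13.86 + 0.0 = 43.16

43.16


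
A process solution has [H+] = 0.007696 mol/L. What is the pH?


pH = −log10[H+]
pH = −log10(0.007696) = 2.11

2.11


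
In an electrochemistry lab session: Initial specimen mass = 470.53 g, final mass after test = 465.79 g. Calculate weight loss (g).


Weight loss = initial − final
WL = 470.53 − 465.79 = 4.74 g

4.74 g


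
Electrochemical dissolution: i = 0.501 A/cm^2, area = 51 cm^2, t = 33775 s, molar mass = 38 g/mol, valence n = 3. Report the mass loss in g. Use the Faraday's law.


Apply Faraday's law: m = i*A*t*M / (n*F)
Total charge passed Q = i*A*t = 0.501*51*33775 = 862985.025 C
m = Q*M/(n*F) = 862985.025*38/(3*96485) = 113.2937 g

113.2937 g


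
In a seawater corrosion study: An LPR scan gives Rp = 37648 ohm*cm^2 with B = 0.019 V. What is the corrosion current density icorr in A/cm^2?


Apply the Stern-Geary relation: icorr = B / Rp
icorr = 0.019 / 37648 = 5.047×10^-7 A/cm^2

5.047×10^-7 A/cm^2


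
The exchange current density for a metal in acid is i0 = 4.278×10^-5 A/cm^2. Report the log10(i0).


i0 = 4.278×10^-5 A/cm^2
log10(i0) = -4.369

-4.369


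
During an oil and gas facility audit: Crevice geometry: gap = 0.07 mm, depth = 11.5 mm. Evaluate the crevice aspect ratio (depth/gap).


Aspect ratio = depth / gap
Ratio = 11.5 / 0.07 = 164.3

164.3


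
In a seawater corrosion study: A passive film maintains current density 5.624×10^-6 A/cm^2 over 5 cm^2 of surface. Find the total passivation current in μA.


I = i_pass * A, then convert A → μA (×10^6)
I = 5.624×10^-6 * 5 * 10^6 = 28.12 μA

28.12 μA


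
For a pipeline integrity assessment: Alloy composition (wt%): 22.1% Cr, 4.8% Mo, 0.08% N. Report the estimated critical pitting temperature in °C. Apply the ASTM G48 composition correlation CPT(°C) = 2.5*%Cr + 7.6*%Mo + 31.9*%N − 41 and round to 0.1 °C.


Apply the ASTM G48 empirical CPT estimate: CPT(°C) = 2.5*%Cr + 7.6*%Mo + 31.9*%N − 41
2.5*22.1 = 55.25; 7.6*4.8 = 36.48; 31.9*0.08 = 2.552
CPT = 55.25 + 36.48 + 2.552 − 41 = 53.282 °C
Rounded to 0.1 °C: CPT ≈ 53.3 °C

53.3 °C


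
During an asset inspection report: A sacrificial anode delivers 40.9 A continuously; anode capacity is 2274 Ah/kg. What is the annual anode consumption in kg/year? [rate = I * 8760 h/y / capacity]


Annual consumption = current * hours per year / capacity
Rate = 40.9 * 8760 / 2274 = 157.6 kg/year

157.6 kg/year


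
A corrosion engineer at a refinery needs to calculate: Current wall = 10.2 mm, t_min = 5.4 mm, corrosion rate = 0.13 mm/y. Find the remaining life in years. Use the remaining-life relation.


Apply the remaining-life relation: RL = (t_current − t_min) / CR
RL = (10.2 − 5.4) / 0.13 = 4.8 / 0.13 = 36.9 years

36.9 years


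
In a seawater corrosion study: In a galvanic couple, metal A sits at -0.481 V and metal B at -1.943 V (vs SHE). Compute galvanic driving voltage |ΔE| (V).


Driving voltage is the absolute potential difference.
|ΔE| = |-0.481 − (-1.943)| = 1.462 V

1.462 V


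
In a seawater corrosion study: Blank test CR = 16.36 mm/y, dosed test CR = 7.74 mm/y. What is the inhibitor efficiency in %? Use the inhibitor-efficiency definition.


Apply the inhibitor-efficiency definition: IE = (CR_blank − CR_inh)/CR_blank × 100
IE = (16.36 − 7.74) / 16.36 × 100
IE = 8.62 / 16.36 × 100 = 52.7 %

52.7 %


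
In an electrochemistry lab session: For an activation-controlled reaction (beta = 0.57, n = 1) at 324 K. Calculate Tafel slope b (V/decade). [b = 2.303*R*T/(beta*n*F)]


Apply the Tafel slope relation: b = 2.303*R*T/(beta*n*F)
Numerator: 2.303 * 8.314 * 324 = 6203.67
Denominator: 0.57 * 1 * 96485 = 54996.45
b = 6203.67 / 54996.45 = 0.113 V/decade

0.113 V/decade


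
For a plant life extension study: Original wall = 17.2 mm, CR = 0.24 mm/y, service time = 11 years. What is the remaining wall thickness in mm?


Remaining wall = original − CR × time
t = 17.2 − 0.24*11 = 17.2 − 2.64 = 14.56 mm

14.56 mm


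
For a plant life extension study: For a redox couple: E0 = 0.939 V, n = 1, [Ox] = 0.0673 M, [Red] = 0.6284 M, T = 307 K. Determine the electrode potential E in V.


Apply the Nernst equation: E = E0 + (RT/nF)*ln([Ox]/[Red])
Step 1: RT/nF = 8.314*307/(1*96485) = 0.02645383 V
Step 2: [Ox]/[Red] = 0.0673/0.6284 = 0.107097
Step 3: ln(0.107097) = -2.23402
Step 4: correction = 0.02645383 * -2.23402 = -0.0591 V
E = 0.939 + -0.0591 = 0.8799 V

0.8799 V


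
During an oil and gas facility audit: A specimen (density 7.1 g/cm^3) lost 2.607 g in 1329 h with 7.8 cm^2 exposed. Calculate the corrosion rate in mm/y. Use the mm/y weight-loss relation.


Apply the mm/y weight-loss relation: CR = 87600 * W / (D * A * T)
Numerator: 87600 * 2.607 = 228373.2
Denominator: 7.1 * 7.8 * 1329 = 73600.02
CR = 228373.2 / 73600.02 = 3.1029 mm/y

3.1029 mm/y


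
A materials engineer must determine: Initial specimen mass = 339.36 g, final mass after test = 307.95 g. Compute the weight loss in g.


Weight loss = initial − final
WL = 339.36 − 307.95 = 31.41 g

31.41 g


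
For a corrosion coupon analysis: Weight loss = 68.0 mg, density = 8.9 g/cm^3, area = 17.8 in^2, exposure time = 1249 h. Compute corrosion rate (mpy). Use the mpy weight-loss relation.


Apply the mpy weight-loss relation: CR = 534 * W / (D * A * T)
Numerator: 534 * 68.0 = 36312.0
Denominator: 8.9 * 17.8 * 1249 = 197866.58
CR = 36312.0 / 197866.58 = 0.18352 mpy

0.18352 mpy


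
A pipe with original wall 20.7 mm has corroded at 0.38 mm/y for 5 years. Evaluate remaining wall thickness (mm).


Remaining wall = original − CR × time
t = 20.7 − 0.38*5 = 20.7 − 1.9 = 18.8 mm

18.8 mm


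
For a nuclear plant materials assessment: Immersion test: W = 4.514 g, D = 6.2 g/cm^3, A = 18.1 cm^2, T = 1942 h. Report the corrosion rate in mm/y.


Apply the mm/y weight-loss relation: CR = 87600 * W / (D * A * T)
Numerator: 87600 * 4.514 = 395426.4
Denominator: 6.2 * 18.1 * 1942 = 217931.24
CR = 395426.4 / 217931.24 = 1.81445 mm/y

1.81445 mm/y


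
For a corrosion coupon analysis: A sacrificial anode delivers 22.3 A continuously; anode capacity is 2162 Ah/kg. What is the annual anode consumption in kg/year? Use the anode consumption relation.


Annual consumption = current * hours per year / capacity
Rate = 22.3 * 8760 / 2162 = 90.4 kg/year

90.4 kg/year


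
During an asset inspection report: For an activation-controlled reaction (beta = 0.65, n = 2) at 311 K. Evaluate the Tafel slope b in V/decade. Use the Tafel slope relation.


Apply the Tafel slope relation: b = 2.303*R*T/(beta*n*F)
Numerator: 2.303 * 8.314 * 311 = 5954.76
Denominator: 0.65 * 2 * 96485 = 125430.5
b = 5954.76 / 125430.5 = 0.0475 V/decade

0.0475 V/decade


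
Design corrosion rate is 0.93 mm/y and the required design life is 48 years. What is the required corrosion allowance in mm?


Corrosion allowance = CR × design life
CA = 0.93 * 48 = 44.64 mm

44.64 mm


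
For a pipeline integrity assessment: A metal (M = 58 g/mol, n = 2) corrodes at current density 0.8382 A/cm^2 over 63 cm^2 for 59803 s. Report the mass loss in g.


Apply Faraday's law: m = i*A*t*M / (n*F)
Total charge passed Q = i*A*t = 0.8382*63*59803 = 3157993.0998 C
m = Q*M/(n*F) = 3157993.0998*58/(2*96485) = 949.18174 g

949.18174 g


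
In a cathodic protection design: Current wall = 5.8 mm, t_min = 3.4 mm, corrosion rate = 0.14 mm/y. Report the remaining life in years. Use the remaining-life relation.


Apply the remaining-life relation: RL = (t_current − t_min) / CR
RL = (5.8 − 3.4) / 0.14 = 2.4 / 0.14 = 17.1 years

17.1 years


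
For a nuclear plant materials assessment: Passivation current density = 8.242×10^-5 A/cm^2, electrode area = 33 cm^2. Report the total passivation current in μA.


I = i_pass * A, then convert A → μA (×10^6)
I = 8.242×10^-5 * 33 * 10^6 = 2719.86 μA

2719.86 μA


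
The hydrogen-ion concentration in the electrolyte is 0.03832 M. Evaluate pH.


pH = −log10[H+]
pH = −log10(0.03832) = 1.42

1.42


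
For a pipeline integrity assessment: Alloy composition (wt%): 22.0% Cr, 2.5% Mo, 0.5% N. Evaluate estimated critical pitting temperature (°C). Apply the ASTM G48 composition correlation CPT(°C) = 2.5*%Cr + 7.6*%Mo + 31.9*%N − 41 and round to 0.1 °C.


Apply the ASTM G48 empirical CPT estimate: CPT(°C) = 2.5*%Cr + 7.6*%Mo + 31.9*%N − 41
2.5*22.0 = 55; 7.6*2.5 = 19; 31.9*0.5 = 15.95
CPT = 55 + 19 + 15.95 − 41 = 48.95 °C
Rounded to 0.1 °C: CPT ≈ 49.0 °C

49.0 °C


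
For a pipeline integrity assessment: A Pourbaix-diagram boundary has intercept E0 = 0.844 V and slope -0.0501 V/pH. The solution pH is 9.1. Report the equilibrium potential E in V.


Apply the Pourbaix line equation: E = E0 + slope*pH
E = 0.844 + (-0.0501)*9.1 = 0.844 + (-0.45591) = 0.38809 V
Rounded to 4 decimal places: E = 0.3881 V

0.3881 V


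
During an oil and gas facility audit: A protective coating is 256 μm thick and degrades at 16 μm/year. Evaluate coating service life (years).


Service life = thickness / degradation rate
Life = 256 / 16 = 16.0 years

16.0 years


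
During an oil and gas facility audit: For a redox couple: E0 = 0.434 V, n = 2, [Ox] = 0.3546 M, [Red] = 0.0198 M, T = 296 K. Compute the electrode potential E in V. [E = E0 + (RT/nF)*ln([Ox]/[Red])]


Apply the Nernst equation: E = E0 + (RT/nF)*ln([Ox]/[Red])
Step 1: RT/nF = 8.314*296/(2*96485) = 0.01275299 V
Step 2: [Ox]/[Red] = 0.3546/0.0198 = 17.909091
Step 3: ln(17.909091) = 2.885308
Step 4: correction = 0.01275299 * 2.885308 = 0.037 V
E = 0.434 + 0.037 = 0.471 V

0.471 V


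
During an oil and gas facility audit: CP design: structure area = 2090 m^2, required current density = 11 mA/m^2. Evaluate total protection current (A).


I = area * current density, then convert mA → A (÷1000)
I = 2090 * 11 / 1000 = 22.99 A

22.99 A


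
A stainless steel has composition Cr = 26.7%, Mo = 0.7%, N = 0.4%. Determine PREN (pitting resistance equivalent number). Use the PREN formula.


Apply the PREN formula: PREN = Cr + 3.3*Mo + 16*N
PREN = 26.7 + 3.3*0.7 + 16*0.4
PREN = 26.7 + 2.31 + 6.4 = 35.41

35.41


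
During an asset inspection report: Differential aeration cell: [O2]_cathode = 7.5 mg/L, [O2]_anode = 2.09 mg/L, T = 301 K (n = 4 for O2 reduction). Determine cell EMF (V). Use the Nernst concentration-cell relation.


Apply the Nernst concentration-cell relation: E = (RT/nF)*ln(C_cathode/C_anode)
RT/nF = 8.314*301/(4*96485) = 0.0064842 V
ln(7.5/2.09) = 1.27774
E = 0.0064842 * 1.27774 = 0.00829 V

0.00829 V


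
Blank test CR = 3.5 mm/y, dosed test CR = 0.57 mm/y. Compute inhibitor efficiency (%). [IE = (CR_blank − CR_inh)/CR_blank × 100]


Apply the inhibitor-efficiency definition: IE = (CR_blank − CR_inh)/CR_blank × 100
IE = (3.5 − 0.57) / 3.5 × 100
IE = 2.93 / 3.5 × 100 = 83.7 %

83.7 %


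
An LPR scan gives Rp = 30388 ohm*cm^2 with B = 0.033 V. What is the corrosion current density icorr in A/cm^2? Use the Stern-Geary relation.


Apply the Stern-Geary relation: icorr = B / Rp
icorr = 0.033 / 30388 = 1.086×10^-6 A/cm^2

1.086×10^-6 A/cm^2


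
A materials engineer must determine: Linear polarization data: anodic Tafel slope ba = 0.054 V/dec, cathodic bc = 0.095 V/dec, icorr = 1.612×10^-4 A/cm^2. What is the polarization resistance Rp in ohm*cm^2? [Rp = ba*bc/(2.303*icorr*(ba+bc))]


Apply the Stern-Geary equation: Rp = ba*bc / (2.303*icorr*(ba+bc))
ba*bc = 0.054*0.095 = 0.00513
ba+bc = 0.149; 2.303*icorr*(ba+bc) = 2.303*1.612×10^-4*0.149 = 5.5315296×10^-5
Rp = 0.00513 / 5.5315296×10^-5 = 92.74 ohm*cm^2

92.74 ohm*cm^2


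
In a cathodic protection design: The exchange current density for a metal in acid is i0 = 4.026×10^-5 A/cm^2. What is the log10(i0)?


i0 = 4.026×10^-5 A/cm^2
log10(i0) = -4.395

-4.395


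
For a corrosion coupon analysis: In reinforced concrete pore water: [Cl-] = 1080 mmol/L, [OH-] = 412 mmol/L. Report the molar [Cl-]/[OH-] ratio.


Threshold parameter = [Cl-] / [OH-] (molar basis; both in mmol/L, so units cancel)
Ratio = 1080 / 412 = 2.62

2.62


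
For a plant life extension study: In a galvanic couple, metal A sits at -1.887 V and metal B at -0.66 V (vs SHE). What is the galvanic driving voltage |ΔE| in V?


Driving voltage is the absolute potential difference.
|ΔE| = |-1.887 − (-0.66)| = 1.227 V

1.227 V


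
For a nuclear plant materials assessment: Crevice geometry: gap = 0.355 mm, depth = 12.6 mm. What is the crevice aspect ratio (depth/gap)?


Aspect ratio = depth / gap
Ratio = 12.6 / 0.355 = 35.5

35.5


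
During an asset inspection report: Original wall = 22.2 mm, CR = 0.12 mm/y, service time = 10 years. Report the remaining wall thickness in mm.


Remaining wall = original − CR × time
t = 22.2 − 0.12*10 = 22.2 − 1.2 = 21.0 mm

21.0 mm


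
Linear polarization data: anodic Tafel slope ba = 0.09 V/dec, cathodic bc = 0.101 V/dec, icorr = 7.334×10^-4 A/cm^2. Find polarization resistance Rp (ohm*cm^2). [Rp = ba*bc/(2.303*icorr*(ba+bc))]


Apply the Stern-Geary equation: Rp = ba*bc / (2.303*icorr*(ba+bc))
ba*bc = 0.09*0.101 = 0.00909
ba+bc = 0.191; 2.303*icorr*(ba+bc) = 2.303*7.334×10^-4*0.191 = 3.2260286×10^-4
Rp = 0.00909 / 3.2260286×10^-4 = 28.18 ohm*cm^2

28.18 ohm*cm^2


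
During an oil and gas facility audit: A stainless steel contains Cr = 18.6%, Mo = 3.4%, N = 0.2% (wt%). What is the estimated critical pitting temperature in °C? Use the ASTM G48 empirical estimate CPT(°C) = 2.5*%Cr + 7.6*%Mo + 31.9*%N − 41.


Apply the ASTM G48 empirical CPT estimate: CPT(°C) = 2.5*%Cr + 7.6*%Mo + 31.9*%N − 41
2.5*18.6 = 46.5; 7.6*3.4 = 25.84; 31.9*0.2 = 6.38
CPT = 46.5 + 25.84 + 6.38 − 41 = 37.72 °C
Rounded to 0.1 °C: CPT ≈ 37.7 °C

37.7 °C


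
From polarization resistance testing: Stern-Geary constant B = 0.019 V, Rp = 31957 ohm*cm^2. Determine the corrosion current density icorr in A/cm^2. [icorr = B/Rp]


Apply the Stern-Geary relation: icorr = B / Rp
icorr = 0.019 / 31957 = 5.945×10^-7 A/cm^2

5.945×10^-7 A/cm^2


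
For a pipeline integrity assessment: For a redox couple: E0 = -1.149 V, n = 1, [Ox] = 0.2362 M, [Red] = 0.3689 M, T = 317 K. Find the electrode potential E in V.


Apply the Nernst equation: E = E0 + (RT/nF)*ln([Ox]/[Red])
Step 1: RT/nF = 8.314*317/(1*96485) = 0.02731552 V
Step 2: [Ox]/[Red] = 0.2362/0.3689 = 0.640282
Step 3: ln(0.640282) = -0.445847
Step 4: correction = 0.02731552 * -0.445847 = -0.012 V
E = -1.149 + -0.012 = -1.161 V

-1.161 V


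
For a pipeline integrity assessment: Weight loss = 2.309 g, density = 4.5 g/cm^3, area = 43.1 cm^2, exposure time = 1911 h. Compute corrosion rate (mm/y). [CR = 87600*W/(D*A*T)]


Apply the mm/y weight-loss relation: CR = 87600 * W / (D * A * T)
Numerator: 87600 * 2.309 = 202268.4
Denominator: 4.5 * 43.1 * 1911 = 370638.45
CR = 202268.4 / 370638.45 = 0.54573 mm/y

0.54573 mm/y
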